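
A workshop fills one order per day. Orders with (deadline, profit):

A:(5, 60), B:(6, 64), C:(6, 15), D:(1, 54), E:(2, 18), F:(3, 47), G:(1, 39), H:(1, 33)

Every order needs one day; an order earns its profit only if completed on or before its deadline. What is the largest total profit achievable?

258

Profit order: B=64 A=60 D=54 F=47 G=39 H=33 E=18 C=15
Assign: B→slot 6, A→slot 5, D→slot 1, F→slot 3, G skipped, H skipped, E→slot 2, C→slot 4.
Slots: [1:D] [2:E] [3:F] [4:C] [5:A] [6:B]
Profit = 54 + 18 + 47 + 15 + 60 + 64 = 258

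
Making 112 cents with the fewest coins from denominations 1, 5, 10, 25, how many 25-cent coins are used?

112 − 4×25→12 − 1×10→2 − 2×1→0
Count of 25: 4

4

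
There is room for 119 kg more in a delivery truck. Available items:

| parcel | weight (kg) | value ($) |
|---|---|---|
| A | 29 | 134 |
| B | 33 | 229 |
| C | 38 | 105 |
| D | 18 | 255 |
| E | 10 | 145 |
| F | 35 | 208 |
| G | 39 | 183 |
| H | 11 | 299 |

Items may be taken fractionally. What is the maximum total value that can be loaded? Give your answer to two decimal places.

Ratios (sorted): H 27.18, E 14.50, D 14.17, B 6.94, F 5.94, G 4.69, A 4.62, C 2.76
take H (11 @ 299); take E (10 @ 145); take D (18 @ 255); take B (33 @ 229); take F (35 @ 208); take 12/39 of G → 56.31. Capacity used 119/119.
Total value = 1192.31

1192.31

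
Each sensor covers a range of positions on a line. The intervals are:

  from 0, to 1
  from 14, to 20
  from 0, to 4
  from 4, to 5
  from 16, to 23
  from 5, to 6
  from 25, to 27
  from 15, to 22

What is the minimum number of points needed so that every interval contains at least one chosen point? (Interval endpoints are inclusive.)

4

Process intervals by earliest right end; each time one isn't hit yet, stab at its right endpoint.
Sorted: [0,1] [0,4] [4,5] [5,6] [14,20] [15,22] [16,23] [25,27]
{[0,1],[0,4]} hit by 1; {[4,5],[5,6]} hit by 5; {[14,20],[15,22],[16,23]} hit by 20; {[25,27]} hit by 27.
Points: 1, 5, 20, 27 (4 total).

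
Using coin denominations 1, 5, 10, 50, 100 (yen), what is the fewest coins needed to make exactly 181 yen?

6

Use the largest denomination that fits, subtract, and repeat.
181 − 1×100→81 − 1×50→31 − 3×10→1 − 1×1→0
Total coins = 1 + 1 + 3 + 1 = 6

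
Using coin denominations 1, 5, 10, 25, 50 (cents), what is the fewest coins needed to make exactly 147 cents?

Greedy: take as many of the largest coin as possible, then repeat with the remainder.
147 − 2×50→47 − 1×25→22 − 2×10→2 − 2×1→0
Total coins = 2 + 1 + 2 + 2 = 7

7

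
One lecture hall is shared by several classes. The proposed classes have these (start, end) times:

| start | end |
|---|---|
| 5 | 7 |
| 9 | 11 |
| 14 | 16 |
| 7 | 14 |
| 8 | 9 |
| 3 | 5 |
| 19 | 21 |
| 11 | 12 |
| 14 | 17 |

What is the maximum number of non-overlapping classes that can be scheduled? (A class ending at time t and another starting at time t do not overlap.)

7

Sorted by end: (3,5)  (5,7)  (8,9)  (9,11)  (11,12)  (7,14)  (14,16)  (14,17)  (19,21)
take (3,5); take (5,7); take (8,9); take (9,11); take (11,12); skip (7,14); take (14,16); take (19,21).
Selected 7 classes.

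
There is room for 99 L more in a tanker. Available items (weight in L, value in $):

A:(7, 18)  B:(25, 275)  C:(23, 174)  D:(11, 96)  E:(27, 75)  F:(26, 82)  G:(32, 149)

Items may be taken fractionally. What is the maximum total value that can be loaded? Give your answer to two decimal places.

719.23

Sort by value per unit weight and fill in that order.
Ratios (sorted): B 11.00, D 8.73, C 7.57, G 4.66, F 3.15, E 2.78, A 2.57
take B (25 @ 275); take D (11 @ 96); take C (23 @ 174); take G (32 @ 149); take 8/26 of F → 25.23. Capacity used 99/99.
Total value = 719.23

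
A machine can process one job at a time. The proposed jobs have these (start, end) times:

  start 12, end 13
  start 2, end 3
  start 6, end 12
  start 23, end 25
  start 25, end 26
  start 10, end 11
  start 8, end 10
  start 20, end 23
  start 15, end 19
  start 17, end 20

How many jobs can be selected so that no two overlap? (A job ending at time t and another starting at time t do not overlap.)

8

Sorted by end: (2,3)  (8,10)  (10,11)  (6,12)  (12,13)  (15,19)  (17,20)  (20,23)  (23,25)  (25,26)
take (2,3); take (8,10); take (10,11); take (12,13); take (15,19); take (20,23); take (23,25); take (25,26).
Selected 8 jobs.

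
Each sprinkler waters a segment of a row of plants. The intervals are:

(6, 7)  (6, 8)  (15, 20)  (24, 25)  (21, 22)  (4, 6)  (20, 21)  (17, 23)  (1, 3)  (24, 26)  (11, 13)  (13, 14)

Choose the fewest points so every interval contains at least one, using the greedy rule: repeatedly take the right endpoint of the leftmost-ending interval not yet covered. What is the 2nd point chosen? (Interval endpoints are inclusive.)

By right end: [1,3]  [4,6]  [6,7]  [6,8]  [11,13]  [13,14]  [15,20]  [20,21]  [21,22]  [17,23]  [24,25]  [24,26]
[1,3] uncovered → point at 3; [4,6] uncovered → point at 6; [11,13] uncovered → point at 13; [15,20] uncovered → point at 20; [21,22] uncovered → point at 22; [24,25] uncovered → point at 25.
Points: 3, 6, 13, 20, 22, 25 (6 total).

6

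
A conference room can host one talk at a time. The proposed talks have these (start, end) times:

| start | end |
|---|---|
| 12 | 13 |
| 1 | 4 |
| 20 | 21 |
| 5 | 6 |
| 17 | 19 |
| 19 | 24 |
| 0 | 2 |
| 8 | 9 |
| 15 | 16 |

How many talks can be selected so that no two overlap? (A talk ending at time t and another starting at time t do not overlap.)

7

Sorted by end: (0,2)  (1,4)  (5,6)  (8,9)  (12,13)  (15,16)  (17,19)  (20,21)  (19,24)
take (0,2); take (5,6); take (8,9); take (12,13); take (15,16); take (17,19); take (20,21); skip (19,24).
Selected 7 talks.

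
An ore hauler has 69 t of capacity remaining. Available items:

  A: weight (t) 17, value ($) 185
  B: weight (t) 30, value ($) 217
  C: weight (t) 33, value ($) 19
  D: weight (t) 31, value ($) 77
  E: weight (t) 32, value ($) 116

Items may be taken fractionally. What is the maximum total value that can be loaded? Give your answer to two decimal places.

481.75

Sort by value per unit weight and fill in that order.
Ratios (sorted): A 10.88, B 7.23, E 3.62, D 2.48, C 0.58
take A (17 @ 185); take B (30 @ 217); take 22/32 of E → 79.75. Capacity used 69/69.
Total value = 481.75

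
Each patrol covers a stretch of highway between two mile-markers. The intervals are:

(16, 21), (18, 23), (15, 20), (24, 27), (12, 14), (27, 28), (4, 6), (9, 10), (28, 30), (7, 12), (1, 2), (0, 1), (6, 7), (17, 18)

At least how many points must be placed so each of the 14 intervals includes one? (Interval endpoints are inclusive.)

Sort by right endpoint; whenever an interval is uncovered, place a point at its right end.
By right end: [0,1]  [1,2]  [4,6]  [6,7]  [9,10]  [7,12]  [12,14]  [17,18]  [15,20]  [16,21]  [18,23]  [24,27]  [27,28]  [28,30]
[0,1] uncovered → point at 1; [4,6] uncovered → point at 6; [9,10] uncovered → point at 10; [12,14] uncovered → point at 14; [17,18] uncovered → point at 18; [24,27] uncovered → point at 27; [28,30] uncovered → point at 30.
Points: 1, 6, 10, 14, 18, 27, 30 (7 total).

7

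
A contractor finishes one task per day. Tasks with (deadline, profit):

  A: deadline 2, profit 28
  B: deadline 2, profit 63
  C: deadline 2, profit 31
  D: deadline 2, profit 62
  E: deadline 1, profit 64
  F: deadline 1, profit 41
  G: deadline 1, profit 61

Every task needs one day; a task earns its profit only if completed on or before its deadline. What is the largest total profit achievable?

127

Sort by profit descending; place each in the latest free slot ≤ its deadline.
By profit: E(d1,64), B(d2,63), D(d2,62), G(d1,61), F(d1,41), C(d2,31), A(d2,28)
E→slot 1; B→slot 2; D skipped; G skipped; F skipped; C skipped; A skipped.
Profit = 64 + 63 = 127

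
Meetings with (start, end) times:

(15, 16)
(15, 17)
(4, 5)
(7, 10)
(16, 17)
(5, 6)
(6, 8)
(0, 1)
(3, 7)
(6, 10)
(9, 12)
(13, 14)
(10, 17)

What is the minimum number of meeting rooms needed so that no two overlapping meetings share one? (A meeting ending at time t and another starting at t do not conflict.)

3

The answer is the maximum number of intervals overlapping at any instant.
Events (time:±→running): 0:+→1 1:-→0 3:+→1 4:+→2 5:-→1 5:+→2 6:-→1 6:+→2 6:+→3 … peak 3.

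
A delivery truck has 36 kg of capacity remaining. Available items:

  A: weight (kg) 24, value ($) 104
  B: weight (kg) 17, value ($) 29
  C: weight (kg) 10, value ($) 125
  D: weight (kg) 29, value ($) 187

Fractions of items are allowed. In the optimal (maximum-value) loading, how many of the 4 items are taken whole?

Sort by value per unit weight and fill in that order.
Ratios (sorted): C 12.50, D 6.45, A 4.33, B 1.71
take C (10 @ 125); take 26/29 of D → 167.66. Capacity used 36/36.
1 item(s) taken whole; one partial (take 26/29 of D).

1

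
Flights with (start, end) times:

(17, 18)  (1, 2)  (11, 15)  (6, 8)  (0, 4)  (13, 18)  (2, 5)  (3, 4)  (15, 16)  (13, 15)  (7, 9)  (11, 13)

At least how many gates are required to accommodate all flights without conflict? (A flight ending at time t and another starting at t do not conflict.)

Count concurrent intervals with a sweep; the peak is the room count.
starts: [0, 1, 2, 3, 6, 7, 11, 11, 13, 13, 15, 17]
ends:   [2, 4, 4, 5, 8, 9, 13, 15, 15, 16, 18, 18]
s0→1 s1→2 e2→1 s2→2 s3→3  — peak 3.

3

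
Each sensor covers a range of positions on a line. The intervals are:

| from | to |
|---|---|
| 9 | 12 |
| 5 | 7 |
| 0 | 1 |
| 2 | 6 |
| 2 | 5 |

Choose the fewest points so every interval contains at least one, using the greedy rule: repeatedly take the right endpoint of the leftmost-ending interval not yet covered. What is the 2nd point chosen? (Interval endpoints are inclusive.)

5

Sorted: [0,1] [2,5] [2,6] [5,7] [9,12]
{[0,1]} hit by 1; {[2,5],[2,6],[5,7]} hit by 5; {[9,12]} hit by 12.
Points: 1, 5, 12 (3 total).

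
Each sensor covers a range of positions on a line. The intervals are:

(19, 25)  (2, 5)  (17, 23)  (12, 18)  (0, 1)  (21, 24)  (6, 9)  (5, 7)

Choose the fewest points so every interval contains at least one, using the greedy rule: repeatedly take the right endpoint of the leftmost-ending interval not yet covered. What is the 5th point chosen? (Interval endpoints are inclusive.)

24

Process intervals by earliest right end; each time one isn't hit yet, stab at its right endpoint.
Sorted: [0,1] [2,5] [5,7] [6,9] [12,18] [17,23] [21,24] [19,25]
{[0,1]} hit by 1; {[2,5],[5,7]} hit by 5; {[6,9]} hit by 9; {[12,18],[17,23]} hit by 18; {[21,24],[19,25]} hit by 24.
Points: 1, 5, 9, 18, 24 (5 total).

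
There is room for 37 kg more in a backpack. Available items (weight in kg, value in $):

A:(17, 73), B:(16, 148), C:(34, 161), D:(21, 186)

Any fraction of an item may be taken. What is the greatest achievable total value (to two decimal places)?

Greedy by value/weight ratio, highest first.
Order: B (148/16=9.25) > D (186/21=8.86) > C (161/34=4.74) > A (73/17=4.29)
Fill: take B (16 @ 148) → take D (21 @ 186); 37/37 used.
Total value = 334.00

334.00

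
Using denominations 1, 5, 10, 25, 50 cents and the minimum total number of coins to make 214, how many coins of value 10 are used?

1

Use the largest denomination that fits, subtract, and repeat.
214 = 4×50 + 1×10 + 4×1
Count of 10: 1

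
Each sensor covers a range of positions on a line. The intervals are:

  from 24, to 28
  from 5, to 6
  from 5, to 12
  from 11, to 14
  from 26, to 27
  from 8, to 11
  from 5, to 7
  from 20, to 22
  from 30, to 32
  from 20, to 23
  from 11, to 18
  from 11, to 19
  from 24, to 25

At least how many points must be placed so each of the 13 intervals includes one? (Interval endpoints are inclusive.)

6

By right end: [5,6]  [5,7]  [8,11]  [5,12]  [11,14]  [11,18]  [11,19]  [20,22]  [20,23]  [24,25]  [26,27]  [24,28]  [30,32]
[5,6] uncovered → point at 6; [8,11] uncovered → point at 11; [20,22] uncovered → point at 22; [24,25] uncovered → point at 25; [26,27] uncovered → point at 27; [30,32] uncovered → point at 32.
Points: 6, 11, 22, 25, 27, 32 (6 total).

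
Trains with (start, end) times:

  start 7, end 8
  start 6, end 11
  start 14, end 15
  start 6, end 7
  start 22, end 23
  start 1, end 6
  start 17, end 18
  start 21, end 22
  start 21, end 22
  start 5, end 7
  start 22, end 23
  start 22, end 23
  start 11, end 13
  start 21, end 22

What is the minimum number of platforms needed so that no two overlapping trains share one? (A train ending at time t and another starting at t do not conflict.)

3

Events (time:±→running): 1:+→1 5:+→2 6:-→1 6:+→2 6:+→3 … peak 3.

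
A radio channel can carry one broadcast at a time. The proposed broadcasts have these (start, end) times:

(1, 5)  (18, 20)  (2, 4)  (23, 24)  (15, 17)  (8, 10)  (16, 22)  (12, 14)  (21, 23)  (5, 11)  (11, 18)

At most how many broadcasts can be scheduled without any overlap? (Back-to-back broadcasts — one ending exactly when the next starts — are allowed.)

7

Order by finish time; keep every interval that doesn't clash with the previous kept one.
Sorted by end: (2,4)  (1,5)  (8,10)  (5,11)  (12,14)  (15,17)  (11,18)  (18,20)  (16,22)  (21,23)  (23,24)
take (2,4); take (8,10); take (12,14); take (15,17); take (18,20); take (21,23); take (23,24).
Selected 7 broadcasts.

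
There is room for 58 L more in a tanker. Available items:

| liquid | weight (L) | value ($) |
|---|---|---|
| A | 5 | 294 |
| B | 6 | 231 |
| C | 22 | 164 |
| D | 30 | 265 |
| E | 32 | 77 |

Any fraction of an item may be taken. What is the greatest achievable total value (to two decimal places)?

Greedy by value/weight ratio, highest first.
Ratios (sorted): A 58.80, B 38.50, D 8.83, C 7.45, E 2.41
take A (5 @ 294); take B (6 @ 231); take D (30 @ 265); take 17/22 of C → 126.73. Capacity used 58/58.
Total value = 916.73

916.73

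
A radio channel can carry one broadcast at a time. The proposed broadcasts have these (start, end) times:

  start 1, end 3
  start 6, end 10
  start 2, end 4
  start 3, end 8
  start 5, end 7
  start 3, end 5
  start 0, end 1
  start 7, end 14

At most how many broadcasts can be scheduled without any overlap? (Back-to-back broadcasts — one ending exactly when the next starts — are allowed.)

5

By end time: (0,1), (1,3), (2,4), (3,5), (5,7), (3,8), (6,10), (7,14).
Pick (0,1); next start ≥ 1 → (1,3); next start ≥ 3 → (3,5); next start ≥ 5 → (5,7); next start ≥ 7 → (7,14).
Selected 5 broadcasts.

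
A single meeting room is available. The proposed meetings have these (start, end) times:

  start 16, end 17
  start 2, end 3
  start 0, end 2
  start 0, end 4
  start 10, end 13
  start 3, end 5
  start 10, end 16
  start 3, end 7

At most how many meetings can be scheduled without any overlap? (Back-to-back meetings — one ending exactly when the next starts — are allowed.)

5

Greedy by earliest finish: after sorting by end time, pick each interval compatible with the last pick.
By end time: (0,2), (2,3), (0,4), (3,5), (3,7), (10,13), (10,16), (16,17).
Pick (0,2); next start ≥ 2 → (2,3); next start ≥ 3 → (3,5); next start ≥ 5 → (10,13); next start ≥ 13 → (16,17).
Selected 5 meetings.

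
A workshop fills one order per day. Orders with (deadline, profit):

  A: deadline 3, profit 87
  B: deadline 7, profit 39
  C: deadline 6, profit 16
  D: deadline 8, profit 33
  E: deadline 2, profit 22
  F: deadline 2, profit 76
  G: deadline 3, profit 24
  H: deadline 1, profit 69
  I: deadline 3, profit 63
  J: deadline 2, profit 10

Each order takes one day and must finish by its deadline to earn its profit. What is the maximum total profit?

320

Sort by profit descending; place each in the latest free slot ≤ its deadline.
By profit: A(d3,87), F(d2,76), H(d1,69), I(d3,63), B(d7,39), D(d8,33), G(d3,24), E(d2,22), C(d6,16), J(d2,10)
A→slot 3; F→slot 2; H→slot 1; I skipped; B→slot 7; D→slot 8; G skipped; E skipped; C→slot 6; J skipped.
Profit = 69 + 76 + 87 + 16 + 39 + 33 = 320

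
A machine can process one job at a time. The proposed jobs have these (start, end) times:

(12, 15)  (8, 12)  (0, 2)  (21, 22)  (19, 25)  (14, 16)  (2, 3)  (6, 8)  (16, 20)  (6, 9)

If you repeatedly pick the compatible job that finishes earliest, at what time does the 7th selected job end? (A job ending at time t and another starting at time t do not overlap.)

22

Sorted by end: (0,2)  (2,3)  (6,8)  (6,9)  (8,12)  (12,15)  (14,16)  (16,20)  (21,22)  (19,25)
take (0,2); take (2,3); take (6,8); take (8,12); take (12,15); skip (14,16); take (16,20); take (21,22).
Selected: (0,2) (2,3) (6,8) (8,12) (12,15) (16,20) (21,22)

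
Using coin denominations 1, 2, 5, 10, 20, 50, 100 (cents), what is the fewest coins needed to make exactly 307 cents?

Use the largest denomination that fits, subtract, and repeat.
307 − 3×100→7 − 1×5→2 − 1×2→0
Total coins = 3 + 1 + 1 = 5

5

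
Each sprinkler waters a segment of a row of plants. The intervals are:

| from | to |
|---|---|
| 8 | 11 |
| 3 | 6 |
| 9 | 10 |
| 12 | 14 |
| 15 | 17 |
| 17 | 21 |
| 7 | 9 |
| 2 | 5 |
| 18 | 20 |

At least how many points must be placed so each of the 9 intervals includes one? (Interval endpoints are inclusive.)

Sorted: [2,5] [3,6] [7,9] [9,10] [8,11] [12,14] [15,17] [18,20] [17,21]
{[2,5],[3,6]} hit by 5; {[7,9],[9,10],[8,11]} hit by 9; {[12,14]} hit by 14; {[15,17]} hit by 17; {[18,20],[17,21]} hit by 20.
Points: 5, 9, 14, 17, 20 (5 total).

5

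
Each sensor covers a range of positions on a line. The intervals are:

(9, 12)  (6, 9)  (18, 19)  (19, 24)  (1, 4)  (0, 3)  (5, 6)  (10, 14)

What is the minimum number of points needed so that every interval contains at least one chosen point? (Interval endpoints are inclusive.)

4

Process intervals by earliest right end; each time one isn't hit yet, stab at its right endpoint.
Sorted: [0,3] [1,4] [5,6] [6,9] [9,12] [10,14] [18,19] [19,24]
{[0,3],[1,4]} hit by 3; {[5,6],[6,9]} hit by 6; {[9,12],[10,14]} hit by 12; {[18,19],[19,24]} hit by 19.
Points: 3, 6, 12, 19 (4 total).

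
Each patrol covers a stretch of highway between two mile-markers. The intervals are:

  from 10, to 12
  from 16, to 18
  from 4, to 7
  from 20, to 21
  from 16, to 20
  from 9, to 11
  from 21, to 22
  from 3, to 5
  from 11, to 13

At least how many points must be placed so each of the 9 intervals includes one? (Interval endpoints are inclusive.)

Sort by right endpoint; whenever an interval is uncovered, place a point at its right end.
By right end: [3,5]  [4,7]  [9,11]  [10,12]  [11,13]  [16,18]  [16,20]  [20,21]  [21,22]
[3,5] uncovered → point at 5; [9,11] uncovered → point at 11; [16,18] uncovered → point at 18; [20,21] uncovered → point at 21.
Points: 5, 11, 18, 21 (4 total).

4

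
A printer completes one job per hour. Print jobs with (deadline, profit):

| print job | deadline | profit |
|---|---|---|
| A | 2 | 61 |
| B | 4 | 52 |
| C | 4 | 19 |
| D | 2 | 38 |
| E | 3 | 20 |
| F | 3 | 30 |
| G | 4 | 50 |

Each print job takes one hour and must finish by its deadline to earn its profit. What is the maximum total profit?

201

Take jobs in profit order; each goes to the latest open slot no later than its deadline.
By profit: A(d2,61), B(d4,52), G(d4,50), D(d2,38), F(d3,30), E(d3,20), C(d4,19)
A→slot 2; B→slot 4; G→slot 3; D→slot 1; F skipped; E skipped; C skipped.
Profit = 38 + 61 + 50 + 52 = 201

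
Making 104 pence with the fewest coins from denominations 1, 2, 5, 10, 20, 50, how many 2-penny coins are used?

2

104 = 2×50 + 2×2
Count of 2: 2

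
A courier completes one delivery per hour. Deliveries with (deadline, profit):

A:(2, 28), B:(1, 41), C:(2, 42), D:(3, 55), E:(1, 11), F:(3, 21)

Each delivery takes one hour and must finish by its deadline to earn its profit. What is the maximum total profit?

138

Sort by profit descending; place each in the latest free slot ≤ its deadline.
By profit: D(d3,55), C(d2,42), B(d1,41), A(d2,28), F(d3,21), E(d1,11)
D→slot 3; C→slot 2; B→slot 1; A skipped; F skipped; E skipped.
Profit = 41 + 42 + 55 = 138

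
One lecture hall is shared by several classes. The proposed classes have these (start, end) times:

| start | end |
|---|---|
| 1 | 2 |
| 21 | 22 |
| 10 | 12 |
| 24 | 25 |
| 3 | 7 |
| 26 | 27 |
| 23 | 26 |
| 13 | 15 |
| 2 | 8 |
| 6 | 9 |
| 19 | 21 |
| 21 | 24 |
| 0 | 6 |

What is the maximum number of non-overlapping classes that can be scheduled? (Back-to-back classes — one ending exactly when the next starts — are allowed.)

8

Sorted by end: (1,2)  (0,6)  (3,7)  (2,8)  (6,9)  (10,12)  (13,15)  (19,21)  (21,22)  (21,24)  (24,25)  (23,26)  (26,27)
take (1,2); take (3,7); skip (2,8); take (10,12); take (13,15); take (19,21); take (21,22); take (24,25); skip (23,26); take (26,27).
Selected 8 classes.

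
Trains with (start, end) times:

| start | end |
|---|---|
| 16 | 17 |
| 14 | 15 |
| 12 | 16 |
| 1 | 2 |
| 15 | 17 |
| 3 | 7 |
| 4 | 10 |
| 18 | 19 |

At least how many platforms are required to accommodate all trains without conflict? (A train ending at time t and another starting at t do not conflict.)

2

The answer is the maximum number of intervals overlapping at any instant.
starts: [1, 3, 4, 12, 14, 15, 16, 18]
ends:   [2, 7, 10, 15, 16, 17, 17, 19]
s1→1 e2→0 s3→1 s4→2  — peak 2.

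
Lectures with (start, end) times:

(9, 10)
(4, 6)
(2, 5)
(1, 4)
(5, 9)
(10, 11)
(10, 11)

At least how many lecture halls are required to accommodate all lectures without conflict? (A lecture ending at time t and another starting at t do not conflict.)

2

Count concurrent intervals with a sweep; the peak is the room count.
Events (time:±→running): 1:+→1 2:+→2 … peak 2.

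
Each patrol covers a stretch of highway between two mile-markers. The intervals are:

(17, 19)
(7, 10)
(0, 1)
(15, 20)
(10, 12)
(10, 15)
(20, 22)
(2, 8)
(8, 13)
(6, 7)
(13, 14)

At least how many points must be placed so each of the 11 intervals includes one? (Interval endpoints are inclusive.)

6

Sort by right endpoint; whenever an interval is uncovered, place a point at its right end.
Sorted: [0,1] [6,7] [2,8] [7,10] [10,12] [8,13] [13,14] [10,15] [17,19] [15,20] [20,22]
{[0,1]} hit by 1; {[6,7],[2,8],[7,10]} hit by 7; {[10,12],[8,13]} hit by 12; {[13,14],[10,15]} hit by 14; {[17,19],[15,20]} hit by 19; {[20,22]} hit by 22.
Points: 1, 7, 12, 14, 19, 22 (6 total).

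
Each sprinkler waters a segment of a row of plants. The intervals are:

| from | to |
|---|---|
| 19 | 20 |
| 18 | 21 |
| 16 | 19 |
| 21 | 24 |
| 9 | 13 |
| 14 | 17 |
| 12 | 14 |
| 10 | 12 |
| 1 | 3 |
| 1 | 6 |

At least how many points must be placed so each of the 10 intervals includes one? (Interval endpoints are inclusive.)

5

By right end: [1,3]  [1,6]  [10,12]  [9,13]  [12,14]  [14,17]  [16,19]  [19,20]  [18,21]  [21,24]
[1,3] uncovered → point at 3; [10,12] uncovered → point at 12; [14,17] uncovered → point at 17; [19,20] uncovered → point at 20; [21,24] uncovered → point at 24.
Points: 3, 12, 17, 20, 24 (5 total).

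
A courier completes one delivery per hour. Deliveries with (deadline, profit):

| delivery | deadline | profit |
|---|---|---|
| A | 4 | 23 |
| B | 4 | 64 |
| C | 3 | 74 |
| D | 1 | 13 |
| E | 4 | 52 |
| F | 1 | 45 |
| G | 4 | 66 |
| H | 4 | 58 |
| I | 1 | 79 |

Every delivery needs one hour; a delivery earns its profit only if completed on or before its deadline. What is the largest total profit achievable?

Take jobs in profit order; each goes to the latest open slot no later than its deadline.
Profit order: I=79 C=74 G=66 B=64 H=58 E=52 F=45 A=23 D=13
Assign: I→slot 1, C→slot 3, G→slot 4, B→slot 2, H skipped, E skipped, F skipped, A skipped, D skipped.
Slots: [1:I] [2:B] [3:C] [4:G]
Profit = 79 + 64 + 74 + 66 = 283

283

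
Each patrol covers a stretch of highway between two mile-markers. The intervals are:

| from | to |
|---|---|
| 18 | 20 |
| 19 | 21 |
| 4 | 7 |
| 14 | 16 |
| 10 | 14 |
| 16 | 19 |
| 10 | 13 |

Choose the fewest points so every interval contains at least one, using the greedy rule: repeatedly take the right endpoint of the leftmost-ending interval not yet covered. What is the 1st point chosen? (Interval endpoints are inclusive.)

7

Process intervals by earliest right end; each time one isn't hit yet, stab at its right endpoint.
Sorted: [4,7] [10,13] [10,14] [14,16] [16,19] [18,20] [19,21]
{[4,7]} hit by 7; {[10,13],[10,14]} hit by 13; {[14,16],[16,19]} hit by 16; {[18,20],[19,21]} hit by 20.
Points: 7, 13, 16, 20 (4 total).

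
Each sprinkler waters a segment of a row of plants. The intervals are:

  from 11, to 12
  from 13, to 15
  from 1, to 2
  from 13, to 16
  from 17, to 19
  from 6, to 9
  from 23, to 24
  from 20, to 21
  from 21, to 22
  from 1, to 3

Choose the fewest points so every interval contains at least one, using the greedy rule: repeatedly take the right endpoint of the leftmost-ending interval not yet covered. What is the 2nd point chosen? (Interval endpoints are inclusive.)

Process intervals by earliest right end; each time one isn't hit yet, stab at its right endpoint.
By right end: [1,2]  [1,3]  [6,9]  [11,12]  [13,15]  [13,16]  [17,19]  [20,21]  [21,22]  [23,24]
[1,2] uncovered → point at 2; [6,9] uncovered → point at 9; [11,12] uncovered → point at 12; [13,15] uncovered → point at 15; [17,19] uncovered → point at 19; [20,21] uncovered → point at 21; [23,24] uncovered → point at 24.
Points: 2, 9, 12, 15, 19, 21, 24 (7 total).

9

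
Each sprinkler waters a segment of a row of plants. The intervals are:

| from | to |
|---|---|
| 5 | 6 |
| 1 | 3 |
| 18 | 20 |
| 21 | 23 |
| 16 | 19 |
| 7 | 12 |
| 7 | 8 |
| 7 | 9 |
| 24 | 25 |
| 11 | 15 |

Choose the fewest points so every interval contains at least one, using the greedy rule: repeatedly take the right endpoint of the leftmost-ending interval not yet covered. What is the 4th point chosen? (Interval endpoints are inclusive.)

15

Process intervals by earliest right end; each time one isn't hit yet, stab at its right endpoint.
Sorted: [1,3] [5,6] [7,8] [7,9] [7,12] [11,15] [16,19] [18,20] [21,23] [24,25]
{[1,3]} hit by 3; {[5,6]} hit by 6; {[7,8],[7,9],[7,12]} hit by 8; {[11,15]} hit by 15; {[16,19],[18,20]} hit by 19; {[21,23]} hit by 23; {[24,25]} hit by 25.
Points: 3, 6, 8, 15, 19, 23, 25 (7 total).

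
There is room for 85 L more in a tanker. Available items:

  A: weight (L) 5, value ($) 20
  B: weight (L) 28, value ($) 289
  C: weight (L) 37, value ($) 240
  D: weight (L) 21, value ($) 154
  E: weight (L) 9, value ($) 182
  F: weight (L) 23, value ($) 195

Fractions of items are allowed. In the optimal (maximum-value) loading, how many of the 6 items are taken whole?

4

Sort by value per unit weight and fill in that order.
Order: E (182/9=20.22) > B (289/28=10.32) > F (195/23=8.48) > D (154/21=7.33) > C (240/37=6.49) > A (20/5=4.00)
Fill: take E (9 @ 182) → take B (28 @ 289) → take F (23 @ 195) → take D (21 @ 154) → take 4/37 of C → 25.95; 85/85 used.
4 item(s) taken whole; one partial (take 4/37 of C).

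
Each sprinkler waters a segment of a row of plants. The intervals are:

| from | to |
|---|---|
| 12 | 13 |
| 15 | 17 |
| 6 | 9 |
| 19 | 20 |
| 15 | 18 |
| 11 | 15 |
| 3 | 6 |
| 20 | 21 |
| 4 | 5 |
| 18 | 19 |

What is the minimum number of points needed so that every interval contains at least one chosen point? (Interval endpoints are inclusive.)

6

Process intervals by earliest right end; each time one isn't hit yet, stab at its right endpoint.
By right end: [4,5]  [3,6]  [6,9]  [12,13]  [11,15]  [15,17]  [15,18]  [18,19]  [19,20]  [20,21]
[4,5] uncovered → point at 5; [6,9] uncovered → point at 9; [12,13] uncovered → point at 13; [15,17] uncovered → point at 17; [18,19] uncovered → point at 19; [20,21] uncovered → point at 21.
Points: 5, 9, 13, 17, 19, 21 (6 total).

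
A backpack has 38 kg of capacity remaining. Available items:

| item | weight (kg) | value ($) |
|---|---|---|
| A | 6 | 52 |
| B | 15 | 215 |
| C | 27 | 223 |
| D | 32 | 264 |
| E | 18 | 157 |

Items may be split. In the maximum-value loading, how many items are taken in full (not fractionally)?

2

Sort by value per unit weight and fill in that order.
Order: B (215/15=14.33) > E (157/18=8.72) > A (52/6=8.67) > C (223/27=8.26) > D (264/32=8.25)
Fill: take B (15 @ 215) → take E (18 @ 157) → take 5/6 of A → 43.33; 38/38 used.
2 item(s) taken whole; one partial (take 5/6 of A).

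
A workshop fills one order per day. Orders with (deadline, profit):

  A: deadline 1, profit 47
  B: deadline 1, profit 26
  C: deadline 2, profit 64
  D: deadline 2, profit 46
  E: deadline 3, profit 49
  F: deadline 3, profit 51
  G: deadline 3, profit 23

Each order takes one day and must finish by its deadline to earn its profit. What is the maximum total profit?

164

Profit order: C=64 F=51 E=49 A=47 D=46 B=26 G=23
Assign: C→slot 2, F→slot 3, E→slot 1, A skipped, D skipped, B skipped, G skipped.
Slots: [1:E] [2:C] [3:F]
Profit = 49 + 64 + 51 = 164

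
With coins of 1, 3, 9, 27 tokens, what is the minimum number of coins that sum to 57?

57 − 2×27→3 − 1×3→0
Total coins = 2 + 1 = 3

3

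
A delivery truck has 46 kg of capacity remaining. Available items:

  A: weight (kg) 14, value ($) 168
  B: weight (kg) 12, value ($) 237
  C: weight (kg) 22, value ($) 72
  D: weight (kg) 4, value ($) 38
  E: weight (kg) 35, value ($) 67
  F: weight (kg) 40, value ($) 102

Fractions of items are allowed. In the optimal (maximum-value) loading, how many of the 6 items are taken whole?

3

Sort by value per unit weight and fill in that order.
Order: B (237/12=19.75) > A (168/14=12.00) > D (38/4=9.50) > C (72/22=3.27) > F (102/40=2.55) > E (67/35=1.91)
Fill: take B (12 @ 237) → take A (14 @ 168) → take D (4 @ 38) → take 16/22 of C → 52.36; 46/46 used.
3 item(s) taken whole; one partial (take 16/22 of C).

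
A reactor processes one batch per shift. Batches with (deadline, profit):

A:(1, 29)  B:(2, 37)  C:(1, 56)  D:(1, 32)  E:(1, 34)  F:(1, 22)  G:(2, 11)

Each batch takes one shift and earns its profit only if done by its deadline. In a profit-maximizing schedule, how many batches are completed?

2

Sort by profit descending; place each in the latest free slot ≤ its deadline.
By profit: C(d1,56), B(d2,37), E(d1,34), D(d1,32), A(d1,29), F(d1,22), G(d2,11)
C→slot 1; B→slot 2; E skipped; D skipped; A skipped; F skipped; G skipped.
2 of 7 scheduled.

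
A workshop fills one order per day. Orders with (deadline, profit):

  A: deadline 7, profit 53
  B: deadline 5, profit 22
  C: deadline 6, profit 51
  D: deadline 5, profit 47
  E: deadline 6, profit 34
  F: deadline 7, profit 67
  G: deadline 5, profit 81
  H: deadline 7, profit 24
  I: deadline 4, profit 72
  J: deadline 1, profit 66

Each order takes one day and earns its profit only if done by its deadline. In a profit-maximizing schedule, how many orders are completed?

7

Sort by profit descending; place each in the latest free slot ≤ its deadline.
By profit: G(d5,81), I(d4,72), F(d7,67), J(d1,66), A(d7,53), C(d6,51), D(d5,47), E(d6,34), H(d7,24), B(d5,22)
G→slot 5; I→slot 4; F→slot 7; J→slot 1; A→slot 6; C→slot 3; D→slot 2; E skipped; H skipped; B skipped.
7 of 10 scheduled.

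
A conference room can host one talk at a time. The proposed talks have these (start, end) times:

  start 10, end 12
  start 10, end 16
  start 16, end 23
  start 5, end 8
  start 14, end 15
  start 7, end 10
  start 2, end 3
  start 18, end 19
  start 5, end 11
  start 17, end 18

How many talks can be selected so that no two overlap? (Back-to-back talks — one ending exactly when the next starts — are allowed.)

Greedy by earliest finish: after sorting by end time, pick each interval compatible with the last pick.
By end time: (2,3), (5,8), (7,10), (5,11), (10,12), (14,15), (10,16), (17,18), (18,19), (16,23).
Pick (2,3); next start ≥ 3 → (5,8); next start ≥ 8 → (10,12); next start ≥ 12 → (14,15); next start ≥ 15 → (17,18); next start ≥ 18 → (18,19).
Selected 6 talks.

6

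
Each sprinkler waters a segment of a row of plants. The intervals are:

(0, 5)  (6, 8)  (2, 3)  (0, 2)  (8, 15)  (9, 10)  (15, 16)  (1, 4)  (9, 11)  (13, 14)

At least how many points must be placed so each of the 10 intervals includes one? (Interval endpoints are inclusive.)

Process intervals by earliest right end; each time one isn't hit yet, stab at its right endpoint.
By right end: [0,2]  [2,3]  [1,4]  [0,5]  [6,8]  [9,10]  [9,11]  [13,14]  [8,15]  [15,16]
[0,2] uncovered → point at 2; [6,8] uncovered → point at 8; [9,10] uncovered → point at 10; [13,14] uncovered → point at 14; [15,16] uncovered → point at 16.
Points: 2, 8, 10, 14, 16 (5 total).

5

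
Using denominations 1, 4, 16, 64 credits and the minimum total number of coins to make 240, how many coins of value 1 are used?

0

240 = 3×64 + 3×16
Count of 1: 0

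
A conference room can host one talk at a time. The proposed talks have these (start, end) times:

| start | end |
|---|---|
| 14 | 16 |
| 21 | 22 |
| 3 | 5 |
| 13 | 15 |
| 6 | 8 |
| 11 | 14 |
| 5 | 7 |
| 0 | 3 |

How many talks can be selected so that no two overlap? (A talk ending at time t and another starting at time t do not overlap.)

Greedy by earliest finish: after sorting by end time, pick each interval compatible with the last pick.
By end time: (0,3), (3,5), (5,7), (6,8), (11,14), (13,15), (14,16), (21,22).
Pick (0,3); next start ≥ 3 → (3,5); next start ≥ 5 → (5,7); next start ≥ 7 → (11,14); next start ≥ 14 → (14,16); next start ≥ 16 → (21,22).
Selected 6 talks.

6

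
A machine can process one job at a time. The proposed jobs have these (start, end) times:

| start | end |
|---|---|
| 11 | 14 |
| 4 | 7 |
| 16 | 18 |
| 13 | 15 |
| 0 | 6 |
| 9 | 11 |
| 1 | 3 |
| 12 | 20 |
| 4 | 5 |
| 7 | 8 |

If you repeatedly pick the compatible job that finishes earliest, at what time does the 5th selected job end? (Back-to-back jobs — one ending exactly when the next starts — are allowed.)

Greedy by earliest finish: after sorting by end time, pick each interval compatible with the last pick.
Sorted by end: (1,3)  (4,5)  (0,6)  (4,7)  (7,8)  (9,11)  (11,14)  (13,15)  (16,18)  (12,20)
take (1,3); take (4,5); skip (0,6); take (7,8); take (9,11); take (11,14); take (16,18).
Selected: (1,3) (4,5) (7,8) (9,11) (11,14) (16,18)

14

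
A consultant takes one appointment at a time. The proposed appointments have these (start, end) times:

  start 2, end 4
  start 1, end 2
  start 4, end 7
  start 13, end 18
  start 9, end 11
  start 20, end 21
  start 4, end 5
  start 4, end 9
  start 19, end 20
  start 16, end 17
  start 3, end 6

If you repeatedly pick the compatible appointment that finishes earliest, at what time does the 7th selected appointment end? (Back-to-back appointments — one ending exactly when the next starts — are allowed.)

Sorted by end: (1,2)  (2,4)  (4,5)  (3,6)  (4,7)  (4,9)  (9,11)  (16,17)  (13,18)  (19,20)  (20,21)
take (1,2); take (2,4); take (4,5); skip (3,6); take (9,11); take (16,17); skip (13,18); take (19,20); take (20,21).
Selected: (1,2) (2,4) (4,5) (9,11) (16,17) (19,20) (20,21)

21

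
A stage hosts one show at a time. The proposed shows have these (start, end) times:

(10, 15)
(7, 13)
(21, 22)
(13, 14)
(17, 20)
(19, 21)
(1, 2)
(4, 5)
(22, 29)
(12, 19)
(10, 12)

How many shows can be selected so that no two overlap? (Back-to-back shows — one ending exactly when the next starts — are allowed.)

7

Sorted by end: (1,2)  (4,5)  (10,12)  (7,13)  (13,14)  (10,15)  (12,19)  (17,20)  (19,21)  (21,22)  (22,29)
take (1,2); take (4,5); take (10,12); take (13,14); take (17,20); take (21,22); take (22,29).
Selected 7 shows.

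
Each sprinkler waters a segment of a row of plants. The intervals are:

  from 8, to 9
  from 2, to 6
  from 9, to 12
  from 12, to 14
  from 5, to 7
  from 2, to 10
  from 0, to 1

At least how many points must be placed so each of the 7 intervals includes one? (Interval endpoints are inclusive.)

4

Sort by right endpoint; whenever an interval is uncovered, place a point at its right end.
Sorted: [0,1] [2,6] [5,7] [8,9] [2,10] [9,12] [12,14]
{[0,1]} hit by 1; {[2,6],[5,7]} hit by 6; {[8,9],[2,10],[9,12]} hit by 9; {[12,14]} hit by 14.
Points: 1, 6, 9, 14 (4 total).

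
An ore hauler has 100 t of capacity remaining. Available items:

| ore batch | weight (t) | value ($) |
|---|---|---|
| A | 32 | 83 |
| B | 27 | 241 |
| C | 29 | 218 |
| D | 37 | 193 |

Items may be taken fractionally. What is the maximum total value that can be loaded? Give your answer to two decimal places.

Greedy by value/weight ratio, highest first.
Order: B (241/27=8.93) > C (218/29=7.52) > D (193/37=5.22) > A (83/32=2.59)
Fill: take B (27 @ 241) → take C (29 @ 218) → take D (37 @ 193) → take 7/32 of A → 18.16; 100/100 used.
Total value = 670.16

670.16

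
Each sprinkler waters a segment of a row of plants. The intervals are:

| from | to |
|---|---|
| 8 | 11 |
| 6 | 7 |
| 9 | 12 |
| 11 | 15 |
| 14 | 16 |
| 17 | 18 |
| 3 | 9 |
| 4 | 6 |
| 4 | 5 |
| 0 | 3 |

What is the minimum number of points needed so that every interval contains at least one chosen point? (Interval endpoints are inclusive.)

Sort by right endpoint; whenever an interval is uncovered, place a point at its right end.
Sorted: [0,3] [4,5] [4,6] [6,7] [3,9] [8,11] [9,12] [11,15] [14,16] [17,18]
{[0,3]} hit by 3; {[4,5],[4,6]} hit by 5; {[6,7],[3,9]} hit by 7; {[8,11],[9,12],[11,15]} hit by 11; {[14,16]} hit by 16; {[17,18]} hit by 18.
Points: 3, 5, 7, 11, 16, 18 (6 total).

6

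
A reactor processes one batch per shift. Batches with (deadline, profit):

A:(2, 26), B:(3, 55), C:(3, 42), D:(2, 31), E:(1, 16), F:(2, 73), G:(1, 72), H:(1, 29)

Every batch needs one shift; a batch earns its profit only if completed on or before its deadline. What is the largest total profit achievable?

Sort by profit descending; place each in the latest free slot ≤ its deadline.
By profit: F(d2,73), G(d1,72), B(d3,55), C(d3,42), D(d2,31), H(d1,29), A(d2,26), E(d1,16)
F→slot 2; G→slot 1; B→slot 3; C skipped; D skipped; H skipped; A skipped; E skipped.
Profit = 72 + 73 + 55 = 200

200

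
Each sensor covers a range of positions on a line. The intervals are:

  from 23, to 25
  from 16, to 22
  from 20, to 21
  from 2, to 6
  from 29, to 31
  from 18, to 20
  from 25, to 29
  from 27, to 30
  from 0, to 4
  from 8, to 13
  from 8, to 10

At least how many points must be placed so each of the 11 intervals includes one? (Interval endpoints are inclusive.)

5

Sort by right endpoint; whenever an interval is uncovered, place a point at its right end.
By right end: [0,4]  [2,6]  [8,10]  [8,13]  [18,20]  [20,21]  [16,22]  [23,25]  [25,29]  [27,30]  [29,31]
[0,4] uncovered → point at 4; [8,10] uncovered → point at 10; [18,20] uncovered → point at 20; [23,25] uncovered → point at 25; [27,30] uncovered → point at 30.
Points: 4, 10, 20, 25, 30 (5 total).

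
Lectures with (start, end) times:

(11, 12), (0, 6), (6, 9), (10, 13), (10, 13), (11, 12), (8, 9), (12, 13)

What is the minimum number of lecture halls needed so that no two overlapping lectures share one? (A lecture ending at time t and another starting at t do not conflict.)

Count concurrent intervals with a sweep; the peak is the room count.
starts: [0, 6, 8, 10, 10, 11, 11, 12]
ends:   [6, 9, 9, 12, 12, 13, 13, 13]
s0→1 e6→0 s6→1 s8→2 e9→1 e9→0 s10→1 s10→2 s11→3 s11→4  — peak 4.

4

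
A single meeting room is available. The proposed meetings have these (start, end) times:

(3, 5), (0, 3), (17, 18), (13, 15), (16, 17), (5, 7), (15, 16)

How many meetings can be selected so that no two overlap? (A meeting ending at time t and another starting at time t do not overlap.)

7

Greedy by earliest finish: after sorting by end time, pick each interval compatible with the last pick.
Sorted by end: (0,3)  (3,5)  (5,7)  (13,15)  (15,16)  (16,17)  (17,18)
take (0,3); take (3,5); take (5,7); take (13,15); take (15,16); take (16,17); take (17,18).
Selected 7 meetings.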